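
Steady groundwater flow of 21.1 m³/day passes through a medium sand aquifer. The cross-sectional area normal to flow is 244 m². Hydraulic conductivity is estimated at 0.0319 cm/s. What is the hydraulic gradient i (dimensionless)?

Convert K: 0.0319 cm/s × 864 = 27.56 m/day.
From Q = K·A·i, i = Q / (K·A) = 21.1 / (27.56 × 244.0) = 0.003138.

0.00314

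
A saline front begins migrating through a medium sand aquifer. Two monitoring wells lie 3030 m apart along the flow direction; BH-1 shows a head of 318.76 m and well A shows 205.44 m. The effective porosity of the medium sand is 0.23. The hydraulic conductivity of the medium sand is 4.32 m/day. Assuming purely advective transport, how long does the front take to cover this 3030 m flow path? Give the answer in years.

11.8

Hydraulic gradient i = (318.76 − 205.44) / 3030 = 113.32 / 3030 = 0.03740.
Darcy flux q = K · i = 4.320 × 0.03740 = 0.1616 m/day.
Seepage velocity v = q / n_e = 0.1616 / 0.23 = 0.7025 m/day.
Travel time t = L / v = 3030 / 0.7025 = 4313 days = 11.81 years.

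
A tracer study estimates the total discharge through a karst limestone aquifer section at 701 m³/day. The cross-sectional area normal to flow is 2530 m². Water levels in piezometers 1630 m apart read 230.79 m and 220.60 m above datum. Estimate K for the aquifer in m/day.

44.3

Hydraulic gradient i = (230.79 − 220.60) / 1630 = 10.19 / 1630 = 0.006252.
From Q = K·A·i, K = Q / (A·i) = 701 / (2530 × 0.006252) = 44.32 m/day.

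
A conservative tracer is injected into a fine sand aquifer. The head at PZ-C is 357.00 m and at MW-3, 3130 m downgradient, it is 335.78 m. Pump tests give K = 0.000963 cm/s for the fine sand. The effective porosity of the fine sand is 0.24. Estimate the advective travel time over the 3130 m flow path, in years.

365

Convert K: 0.000963 cm/s × 864 = 0.8320 m/day.
Hydraulic gradient i = (357.00 − 335.78) / 3130 = 21.22 / 3130 = 0.006780.
Darcy flux q = K · i = 0.8320 × 0.006780 = 0.005641 m/day.
Seepage velocity v = q / n_e = 0.005641 / 0.24 = 0.02350 m/day.
Travel time t = L / v = 3130 / 0.02350 = 1.332e+05 days = 364.6 years.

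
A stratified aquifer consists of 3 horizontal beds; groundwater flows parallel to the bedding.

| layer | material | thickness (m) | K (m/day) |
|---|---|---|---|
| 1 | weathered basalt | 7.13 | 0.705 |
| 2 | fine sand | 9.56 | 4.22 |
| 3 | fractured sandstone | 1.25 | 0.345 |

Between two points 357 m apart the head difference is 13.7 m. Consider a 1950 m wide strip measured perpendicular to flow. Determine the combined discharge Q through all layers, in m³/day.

Flow is parallel to layering, so each bed carries its own Darcy discharge and the transmissivities add.
Σ(K_i·b_i) = 0.705×7.13 + 4.22×9.56 + 0.345×1.25 = 45.80 m²/day.
Hydraulic gradient i = Δh / L = 13.7 / 357 = 0.03838.
Q = Σ(K_i·b_i) · W · i = 45.80 × 1950 × 0.03838 = 3427 m³/day.

3430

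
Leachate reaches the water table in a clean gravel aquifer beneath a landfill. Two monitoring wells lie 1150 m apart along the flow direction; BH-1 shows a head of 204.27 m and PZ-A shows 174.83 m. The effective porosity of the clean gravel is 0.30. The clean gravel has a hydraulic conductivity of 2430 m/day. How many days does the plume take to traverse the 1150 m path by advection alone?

5.55

Hydraulic gradient i = (204.27 − 174.83) / 1150 = 29.44 / 1150 = 0.02560.
Darcy flux q = K · i = 2430 × 0.02560 = 62.21 m/day.
Seepage velocity v = q / n_e = 62.21 / 0.30 = 207.4 m/day.
Travel time t = L / v = 1150 / 207.4 = 5.546 days.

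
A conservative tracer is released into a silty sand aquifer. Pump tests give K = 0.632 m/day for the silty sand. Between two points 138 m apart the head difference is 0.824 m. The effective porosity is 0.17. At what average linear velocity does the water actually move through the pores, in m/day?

0.0222

Hydraulic gradient i = Δh / L = 0.824 / 138 = 0.005971.
Darcy flux q = K · i = 0.6320 × 0.005971 = 0.003774 m/day.
Seepage velocity v = q / n_e = 0.003774 / 0.17 = 0.02220 m/day.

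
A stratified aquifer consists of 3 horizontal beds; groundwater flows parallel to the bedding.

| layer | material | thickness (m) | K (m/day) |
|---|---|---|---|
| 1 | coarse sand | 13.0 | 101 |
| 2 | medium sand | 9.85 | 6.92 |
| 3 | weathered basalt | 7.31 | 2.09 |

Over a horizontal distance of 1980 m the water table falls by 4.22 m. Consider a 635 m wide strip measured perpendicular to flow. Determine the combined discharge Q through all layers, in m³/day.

Flow is parallel to layering, so each bed carries its own Darcy discharge and the transmissivities add.
Σ(K_i·b_i) = 101×13.0 + 6.92×9.85 + 2.09×7.31 = 1396 m²/day.
Hydraulic gradient i = Δh / L = 4.22 / 1980 = 0.002131.
Q = Σ(K_i·b_i) · W · i = 1396 × 635 × 0.002131 = 1890 m³/day.

1890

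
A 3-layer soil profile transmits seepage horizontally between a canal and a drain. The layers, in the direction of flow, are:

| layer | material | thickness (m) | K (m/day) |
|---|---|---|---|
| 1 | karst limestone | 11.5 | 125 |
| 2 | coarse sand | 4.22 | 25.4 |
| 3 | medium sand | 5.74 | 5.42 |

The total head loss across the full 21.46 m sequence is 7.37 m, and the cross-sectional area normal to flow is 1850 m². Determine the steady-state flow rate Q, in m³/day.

10400

Flow is perpendicular to layering, so the layers act in series and the equivalent K is the thickness-weighted harmonic mean.
Total thickness L = 11.5 + 4.22 + 5.74 = 21.46 m.
Σ(b_i/K_i) = 11.5/125 + 4.22/25.4 + 5.74/5.42 = 1.317 d.
K_eq = L / Σ(b_i/K_i) = 21.46 / 1.317 = 16.29 m/day.
Q = K_eq · A · (Δh/L) = 16.29 × 1850 × (7.37/21.46) = 10351 m³/day.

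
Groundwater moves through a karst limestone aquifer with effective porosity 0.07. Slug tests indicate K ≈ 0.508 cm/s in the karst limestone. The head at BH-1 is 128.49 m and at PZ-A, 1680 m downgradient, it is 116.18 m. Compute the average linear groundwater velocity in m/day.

45.9

Convert K: 0.508 cm/s × 864 = 438.9 m/day.
Hydraulic gradient i = (128.49 − 116.18) / 1680 = 12.31 / 1680 = 0.007327.
Darcy flux q = K · i = 438.9 × 0.007327 = 3.216 m/day.
Seepage velocity v = q / n_e = 3.216 / 0.07 = 45.94 m/day.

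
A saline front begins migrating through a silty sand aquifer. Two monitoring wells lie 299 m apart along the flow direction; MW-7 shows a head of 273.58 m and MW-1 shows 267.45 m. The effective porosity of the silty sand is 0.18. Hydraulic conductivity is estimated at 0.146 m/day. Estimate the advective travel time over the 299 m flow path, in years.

49.2

Hydraulic gradient i = (273.58 − 267.45) / 299 = 6.13 / 299 = 0.02050.
Darcy flux q = K · i = 0.1460 × 0.02050 = 0.002993 m/day.
Seepage velocity v = q / n_e = 0.002993 / 0.18 = 0.01663 m/day.
Travel time t = L / v = 299 / 0.01663 = 17980 days = 49.23 years.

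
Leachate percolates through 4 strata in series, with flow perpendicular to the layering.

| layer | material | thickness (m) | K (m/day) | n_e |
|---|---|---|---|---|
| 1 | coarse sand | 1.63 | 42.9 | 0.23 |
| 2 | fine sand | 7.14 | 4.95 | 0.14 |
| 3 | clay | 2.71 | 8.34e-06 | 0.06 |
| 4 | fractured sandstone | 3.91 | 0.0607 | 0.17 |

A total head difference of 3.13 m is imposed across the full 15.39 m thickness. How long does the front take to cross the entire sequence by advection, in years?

With flow normal to the layers, continuity requires the same specific discharge q through every layer.
Σ(b_i/K_i) = 1.63/42.9 + 7.14/4.95 + 2.71/8.34e-06 + 3.91/0.0607 = 3.250e+05 d.
q = Δh / Σ(b_i/K_i) = 3.13 / 3.250e+05 = 9.631e-06 m/day.
In each layer the seepage velocity is v_i = q/n_i, so the layer transit time is t_i = b_i·n_i / q:
  layer 1 (coarse sand): t_1 = 1.63 × 0.23 / 9.631e-06 = 38928 d
  layer 2 (fine sand): t_2 = 7.14 × 0.14 / 9.631e-06 = 1.038e+05 d
  layer 3 (clay): t_3 = 2.71 × 0.06 / 9.631e-06 = 16884 d
  layer 4 (fractured sandstone): t_4 = 3.91 × 0.17 / 9.631e-06 = 69020 d
Total t = Σ t_i = 2.286e+05 days = 625.9 years.

626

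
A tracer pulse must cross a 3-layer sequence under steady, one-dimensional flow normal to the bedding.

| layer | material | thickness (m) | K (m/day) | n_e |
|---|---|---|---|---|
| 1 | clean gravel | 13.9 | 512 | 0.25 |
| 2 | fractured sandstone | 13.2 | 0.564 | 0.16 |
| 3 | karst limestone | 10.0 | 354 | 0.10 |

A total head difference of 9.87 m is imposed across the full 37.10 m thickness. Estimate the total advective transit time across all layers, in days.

15.7

With flow normal to the layers, continuity requires the same specific discharge q through every layer.
Σ(b_i/K_i) = 13.9/512 + 13.2/0.564 + 10.0/354 = 23.46 d.
q = Δh / Σ(b_i/K_i) = 9.87 / 23.46 = 0.4207 m/day.
In each layer the seepage velocity is v_i = q/n_i, so the layer transit time is t_i = b_i·n_i / q:
  layer 1 (clean gravel): t_1 = 13.9 × 0.25 / 0.4207 = 8.260 d
  layer 2 (fractured sandstone): t_2 = 13.2 × 0.16 / 0.4207 = 5.020 d
  layer 3 (karst limestone): t_3 = 10.0 × 0.10 / 0.4207 = 2.377 d
Total t = Σ t_i = 15.66 days.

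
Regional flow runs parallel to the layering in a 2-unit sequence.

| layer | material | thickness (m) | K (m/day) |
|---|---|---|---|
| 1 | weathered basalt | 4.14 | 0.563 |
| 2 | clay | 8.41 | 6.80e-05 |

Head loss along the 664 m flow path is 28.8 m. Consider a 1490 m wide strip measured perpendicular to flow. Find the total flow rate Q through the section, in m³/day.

151

Flow is parallel to layering, so each bed carries its own Darcy discharge and the transmissivities add.
Σ(K_i·b_i) = 0.563×4.14 + 6.80e-05×8.41 = 2.331 m²/day.
Hydraulic gradient i = Δh / L = 28.8 / 664 = 0.04337.
Q = Σ(K_i·b_i) · W · i = 2.331 × 1490 × 0.04337 = 150.7 m³/day.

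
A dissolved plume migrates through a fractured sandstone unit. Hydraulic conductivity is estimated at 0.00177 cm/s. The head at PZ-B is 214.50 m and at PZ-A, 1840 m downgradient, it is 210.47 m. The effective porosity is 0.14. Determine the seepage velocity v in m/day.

0.0239

Convert K: 0.00177 cm/s × 864 = 1.529 m/day.
Hydraulic gradient i = (214.50 − 210.47) / 1840 = 4.03 / 1840 = 0.002190.
Darcy flux q = K · i = 1.529 × 0.002190 = 0.003349 m/day.
Seepage velocity v = q / n_e = 0.003349 / 0.14 = 0.02392 m/day.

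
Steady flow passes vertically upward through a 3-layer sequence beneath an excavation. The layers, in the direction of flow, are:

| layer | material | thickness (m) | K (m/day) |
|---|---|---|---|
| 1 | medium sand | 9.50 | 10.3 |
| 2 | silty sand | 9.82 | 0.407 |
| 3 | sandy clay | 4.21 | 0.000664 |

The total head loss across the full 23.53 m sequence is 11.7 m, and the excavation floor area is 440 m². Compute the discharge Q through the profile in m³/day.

Flow is perpendicular to layering, so the layers act in series and the equivalent K is the thickness-weighted harmonic mean.
Total thickness L = 9.50 + 9.82 + 4.21 = 23.53 m.
Σ(b_i/K_i) = 9.50/10.3 + 9.82/0.407 + 4.21/0.000664 = 6365 d.
K_eq = L / Σ(b_i/K_i) = 23.53 / 6365 = 0.003697 m/day.
Q = K_eq · A · (Δh/L) = 0.003697 × 440 × (11.7/23.53) = 0.8087 m³/day.

0.809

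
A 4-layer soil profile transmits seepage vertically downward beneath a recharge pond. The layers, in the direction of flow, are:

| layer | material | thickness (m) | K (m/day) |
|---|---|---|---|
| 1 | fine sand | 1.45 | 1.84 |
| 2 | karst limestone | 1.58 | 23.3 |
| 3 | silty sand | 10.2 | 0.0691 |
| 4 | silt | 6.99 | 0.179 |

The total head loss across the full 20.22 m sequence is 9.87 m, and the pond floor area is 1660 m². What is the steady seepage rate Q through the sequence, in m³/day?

87.4

Flow is perpendicular to layering, so the layers act in series and the equivalent K is the thickness-weighted harmonic mean.
Total thickness L = 1.45 + 1.58 + 10.2 + 6.99 = 20.22 m.
Σ(b_i/K_i) = 1.45/1.84 + 1.58/23.3 + 10.2/0.0691 + 6.99/0.179 = 187.5 d.
K_eq = L / Σ(b_i/K_i) = 20.22 / 187.5 = 0.1078 m/day.
Q = K_eq · A · (Δh/L) = 0.1078 × 1660 × (9.87/20.22) = 87.37 m³/day.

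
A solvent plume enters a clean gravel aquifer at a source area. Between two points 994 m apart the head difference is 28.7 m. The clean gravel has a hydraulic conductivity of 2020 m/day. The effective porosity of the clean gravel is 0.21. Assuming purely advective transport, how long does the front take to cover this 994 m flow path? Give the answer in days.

Hydraulic gradient i = Δh / L = 28.7 / 994 = 0.02887.
Darcy flux q = K · i = 2020 × 0.02887 = 58.32 m/day.
Seepage velocity v = q / n_e = 58.32 / 0.21 = 277.7 m/day.
Travel time t = L / v = 994 / 277.7 = 3.579 days.

3.58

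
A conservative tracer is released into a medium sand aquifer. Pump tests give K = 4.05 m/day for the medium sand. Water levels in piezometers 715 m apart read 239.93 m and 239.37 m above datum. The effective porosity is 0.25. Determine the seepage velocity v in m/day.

0.0127

Hydraulic gradient i = (239.93 − 239.37) / 715 = 0.56 / 715 = 0.0007832.
Darcy flux q = K · i = 4.050 × 0.0007832 = 0.003172 m/day.
Seepage velocity v = q / n_e = 0.003172 / 0.25 = 0.01269 m/day.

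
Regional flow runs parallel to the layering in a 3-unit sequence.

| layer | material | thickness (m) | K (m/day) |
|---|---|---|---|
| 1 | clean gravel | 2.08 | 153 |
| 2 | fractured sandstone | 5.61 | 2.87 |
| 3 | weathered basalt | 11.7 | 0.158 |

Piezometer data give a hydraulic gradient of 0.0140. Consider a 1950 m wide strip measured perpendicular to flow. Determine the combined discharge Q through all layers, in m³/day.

Flow is parallel to layering, so each bed carries its own Darcy discharge and the transmissivities add.
Σ(K_i·b_i) = 153×2.08 + 2.87×5.61 + 0.158×11.7 = 336.2 m²/day.
Hydraulic gradient i = 0.0140.
Q = Σ(K_i·b_i) · W · i = 336.2 × 1950 × 0.01400 = 9178 m³/day.

9180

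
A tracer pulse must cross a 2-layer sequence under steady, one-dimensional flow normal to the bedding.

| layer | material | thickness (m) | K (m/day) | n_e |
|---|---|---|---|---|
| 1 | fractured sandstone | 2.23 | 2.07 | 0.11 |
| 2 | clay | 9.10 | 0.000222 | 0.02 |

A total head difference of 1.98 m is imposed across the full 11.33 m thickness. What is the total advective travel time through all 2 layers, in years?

24.2

With flow normal to the layers, continuity requires the same specific discharge q through every layer.
Σ(b_i/K_i) = 2.23/2.07 + 9.10/0.000222 = 40992 d.
q = Δh / Σ(b_i/K_i) = 1.98 / 40992 = 4.830e-05 m/day.
In each layer the seepage velocity is v_i = q/n_i, so the layer transit time is t_i = b_i·n_i / q:
  layer 1 (fractured sandstone): t_1 = 2.23 × 0.11 / 4.830e-05 = 5078 d
  layer 2 (clay): t_2 = 9.10 × 0.02 / 4.830e-05 = 3768 d
Total t = Σ t_i = 8846 days = 24.22 years.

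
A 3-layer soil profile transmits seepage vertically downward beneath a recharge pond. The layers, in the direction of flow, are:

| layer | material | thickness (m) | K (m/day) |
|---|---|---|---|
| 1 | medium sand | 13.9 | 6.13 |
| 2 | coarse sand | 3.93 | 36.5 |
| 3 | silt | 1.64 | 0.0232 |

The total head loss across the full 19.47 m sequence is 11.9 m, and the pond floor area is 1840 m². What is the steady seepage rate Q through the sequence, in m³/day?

Flow is perpendicular to layering, so the layers act in series and the equivalent K is the thickness-weighted harmonic mean.
Total thickness L = 13.9 + 3.93 + 1.64 = 19.47 m.
Σ(b_i/K_i) = 13.9/6.13 + 3.93/36.5 + 1.64/0.0232 = 73.06 d.
K_eq = L / Σ(b_i/K_i) = 19.47 / 73.06 = 0.2665 m/day.
Q = K_eq · A · (Δh/L) = 0.2665 × 1840 × (11.9/19.47) = 299.7 m³/day.

300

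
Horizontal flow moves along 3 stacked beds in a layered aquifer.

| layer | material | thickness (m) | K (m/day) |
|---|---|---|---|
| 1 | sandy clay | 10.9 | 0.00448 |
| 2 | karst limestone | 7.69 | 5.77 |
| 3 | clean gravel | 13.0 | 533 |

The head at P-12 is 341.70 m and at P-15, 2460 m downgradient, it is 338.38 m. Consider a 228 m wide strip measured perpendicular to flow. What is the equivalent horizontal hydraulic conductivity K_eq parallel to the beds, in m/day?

Flow is parallel to layering, so each bed carries its own Darcy discharge and the transmissivities add.
Σ(K_i·b_i) = 0.00448×10.9 + 5.77×7.69 + 533×13.0 = 6973 m²/day.
Total thickness b = 31.59 m, so K_eq = Σ(K_i·b_i)/b = 220.7 m/day.

221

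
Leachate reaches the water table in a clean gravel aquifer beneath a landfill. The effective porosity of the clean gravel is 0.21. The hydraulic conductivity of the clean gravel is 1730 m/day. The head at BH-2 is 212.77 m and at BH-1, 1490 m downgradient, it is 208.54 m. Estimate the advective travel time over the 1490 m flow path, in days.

Hydraulic gradient i = (212.77 − 208.54) / 1490 = 4.23 / 1490 = 0.002839.
Darcy flux q = K · i = 1730 × 0.002839 = 4.911 m/day.
Seepage velocity v = q / n_e = 4.911 / 0.21 = 23.39 m/day.
Travel time t = L / v = 1490 / 23.39 = 63.71 days.

63.7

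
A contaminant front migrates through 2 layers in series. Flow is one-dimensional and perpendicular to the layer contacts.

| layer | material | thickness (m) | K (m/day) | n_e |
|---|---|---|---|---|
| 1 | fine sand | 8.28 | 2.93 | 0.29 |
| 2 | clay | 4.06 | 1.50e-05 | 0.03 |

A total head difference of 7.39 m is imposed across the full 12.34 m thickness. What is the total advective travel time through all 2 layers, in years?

With flow normal to the layers, continuity requires the same specific discharge q through every layer.
Σ(b_i/K_i) = 8.28/2.93 + 4.06/1.50e-05 = 2.707e+05 d.
q = Δh / Σ(b_i/K_i) = 7.39 / 2.707e+05 = 2.730e-05 m/day.
In each layer the seepage velocity is v_i = q/n_i, so the layer transit time is t_i = b_i·n_i / q:
  layer 1 (fine sand): t_1 = 8.28 × 0.29 / 2.730e-05 = 87947 d
  layer 2 (clay): t_2 = 4.06 × 0.03 / 2.730e-05 = 4461 d
Total t = Σ t_i = 92409 days = 253.0 years.

253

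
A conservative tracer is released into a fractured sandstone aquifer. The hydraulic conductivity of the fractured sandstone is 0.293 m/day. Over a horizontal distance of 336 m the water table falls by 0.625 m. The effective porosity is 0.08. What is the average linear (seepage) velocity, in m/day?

Hydraulic gradient i = Δh / L = 0.625 / 336 = 0.001860.
Darcy flux q = K · i = 0.2930 × 0.001860 = 0.0005450 m/day.
Seepage velocity v = q / n_e = 0.0005450 / 0.08 = 0.006813 m/day.

0.00681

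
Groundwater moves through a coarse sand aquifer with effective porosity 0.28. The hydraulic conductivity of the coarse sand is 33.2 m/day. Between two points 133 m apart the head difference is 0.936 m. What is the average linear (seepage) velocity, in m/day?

Hydraulic gradient i = Δh / L = 0.936 / 133 = 0.007038.
Darcy flux q = K · i = 33.20 × 0.007038 = 0.2336 m/day.
Seepage velocity v = q / n_e = 0.2336 / 0.28 = 0.8345 m/day.

0.834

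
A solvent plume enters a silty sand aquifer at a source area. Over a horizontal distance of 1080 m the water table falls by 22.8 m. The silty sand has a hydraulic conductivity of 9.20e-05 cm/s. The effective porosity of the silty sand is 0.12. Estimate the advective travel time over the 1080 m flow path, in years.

211

Convert K: 9.20e-05 cm/s × 864 = 0.07949 m/day.
Hydraulic gradient i = Δh / L = 22.8 / 1080 = 0.02111.
Darcy flux q = K · i = 0.07949 × 0.02111 = 0.001678 m/day.
Seepage velocity v = q / n_e = 0.001678 / 0.12 = 0.01398 m/day.
Travel time t = L / v = 1080 / 0.01398 = 77231 days = 211.4 years.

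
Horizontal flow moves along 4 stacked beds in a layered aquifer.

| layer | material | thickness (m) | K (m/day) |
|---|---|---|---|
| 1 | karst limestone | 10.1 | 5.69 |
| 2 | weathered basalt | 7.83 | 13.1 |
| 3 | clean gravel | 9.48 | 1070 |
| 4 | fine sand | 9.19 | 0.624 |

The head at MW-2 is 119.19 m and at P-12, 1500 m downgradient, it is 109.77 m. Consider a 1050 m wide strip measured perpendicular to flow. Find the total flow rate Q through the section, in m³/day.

Flow is parallel to layering, so each bed carries its own Darcy discharge and the transmissivities add.
Σ(K_i·b_i) = 5.69×10.1 + 13.1×7.83 + 1070×9.48 + 0.624×9.19 = 10309 m²/day.
Hydraulic gradient i = (119.19 − 109.77) / 1500 = 9.42 / 1500 = 0.006280.
Q = Σ(K_i·b_i) · W · i = 10309 × 1050 × 0.006280 = 67980 m³/day.

68000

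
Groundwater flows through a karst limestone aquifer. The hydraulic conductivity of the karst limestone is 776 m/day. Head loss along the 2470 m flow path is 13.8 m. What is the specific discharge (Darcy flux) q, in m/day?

4.34

Hydraulic gradient i = Δh / L = 13.8 / 2470 = 0.005587.
Specific discharge q = K · i = 776.0 × 0.005587 = 4.336 m/day.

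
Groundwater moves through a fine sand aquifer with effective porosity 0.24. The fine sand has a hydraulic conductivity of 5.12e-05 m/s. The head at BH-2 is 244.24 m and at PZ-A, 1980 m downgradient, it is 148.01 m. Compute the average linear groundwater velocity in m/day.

0.896

Convert K: 5.12e-05 m/s × 86400 = 4.424 m/day.
Hydraulic gradient i = (244.24 − 148.01) / 1980 = 96.23 / 1980 = 0.04860.
Darcy flux q = K · i = 4.424 × 0.04860 = 0.2150 m/day.
Seepage velocity v = q / n_e = 0.2150 / 0.24 = 0.8958 m/day.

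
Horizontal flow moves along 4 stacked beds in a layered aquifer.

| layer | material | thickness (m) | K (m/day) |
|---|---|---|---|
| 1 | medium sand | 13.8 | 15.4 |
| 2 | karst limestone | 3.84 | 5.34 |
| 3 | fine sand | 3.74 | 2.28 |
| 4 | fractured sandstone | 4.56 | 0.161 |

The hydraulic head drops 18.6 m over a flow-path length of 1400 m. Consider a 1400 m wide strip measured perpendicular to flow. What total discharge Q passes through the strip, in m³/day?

4510

Flow is parallel to layering, so each bed carries its own Darcy discharge and the transmissivities add.
Σ(K_i·b_i) = 15.4×13.8 + 5.34×3.84 + 2.28×3.74 + 0.161×4.56 = 242.3 m²/day.
Hydraulic gradient i = Δh / L = 18.6 / 1400 = 0.01329.
Q = Σ(K_i·b_i) · W · i = 242.3 × 1400 × 0.01329 = 4507 m³/day.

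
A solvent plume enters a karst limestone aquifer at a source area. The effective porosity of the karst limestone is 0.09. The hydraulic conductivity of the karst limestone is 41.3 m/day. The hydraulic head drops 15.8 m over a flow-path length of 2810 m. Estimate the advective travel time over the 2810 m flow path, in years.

Hydraulic gradient i = Δh / L = 15.8 / 2810 = 0.005623.
Darcy flux q = K · i = 41.30 × 0.005623 = 0.2322 m/day.
Seepage velocity v = q / n_e = 0.2322 / 0.09 = 2.580 m/day.
Travel time t = L / v = 2810 / 2.580 = 1089 days = 2.982 years.

2.98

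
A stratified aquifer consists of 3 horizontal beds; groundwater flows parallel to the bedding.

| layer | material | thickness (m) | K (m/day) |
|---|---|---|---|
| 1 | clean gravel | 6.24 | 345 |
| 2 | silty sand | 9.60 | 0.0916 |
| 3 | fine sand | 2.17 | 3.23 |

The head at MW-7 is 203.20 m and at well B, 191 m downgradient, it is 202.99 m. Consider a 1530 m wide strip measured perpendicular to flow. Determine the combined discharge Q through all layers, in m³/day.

Flow is parallel to layering, so each bed carries its own Darcy discharge and the transmissivities add.
Σ(K_i·b_i) = 345×6.24 + 0.0916×9.60 + 3.23×2.17 = 2161 m²/day.
Hydraulic gradient i = (203.20 − 202.99) / 191 = 0.21 / 191 = 0.001099.
Q = Σ(K_i·b_i) · W · i = 2161 × 1530 × 0.001099 = 3635 m³/day.

3630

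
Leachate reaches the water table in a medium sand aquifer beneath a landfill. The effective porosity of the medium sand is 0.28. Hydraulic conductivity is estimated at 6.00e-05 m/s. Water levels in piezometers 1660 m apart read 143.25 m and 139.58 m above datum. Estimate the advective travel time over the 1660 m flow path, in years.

Convert K: 6.00e-05 m/s × 86400 = 5.184 m/day.
Hydraulic gradient i = (143.25 − 139.58) / 1660 = 3.67 / 1660 = 0.002211.
Darcy flux q = K · i = 5.184 × 0.002211 = 0.01146 m/day.
Seepage velocity v = q / n_e = 0.01146 / 0.28 = 0.04093 m/day.
Travel time t = L / v = 1660 / 0.04093 = 40555 days = 111.0 years.

111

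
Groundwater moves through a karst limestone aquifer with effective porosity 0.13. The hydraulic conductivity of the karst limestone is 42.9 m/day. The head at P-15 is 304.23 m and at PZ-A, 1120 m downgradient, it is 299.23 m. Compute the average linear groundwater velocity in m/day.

Hydraulic gradient i = (304.23 − 299.23) / 1120 = 5 / 1120 = 0.004464.
Darcy flux q = K · i = 42.90 × 0.004464 = 0.1915 m/day.
Seepage velocity v = q / n_e = 0.1915 / 0.13 = 1.473 m/day.

1.47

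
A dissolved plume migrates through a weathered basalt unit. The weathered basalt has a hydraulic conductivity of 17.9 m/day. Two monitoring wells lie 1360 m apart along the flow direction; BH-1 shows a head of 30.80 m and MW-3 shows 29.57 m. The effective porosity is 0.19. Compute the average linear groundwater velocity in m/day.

Hydraulic gradient i = (30.80 − 29.57) / 1360 = 1.23 / 1360 = 0.0009044.
Darcy flux q = K · i = 17.90 × 0.0009044 = 0.01619 m/day.
Seepage velocity v = q / n_e = 0.01619 / 0.19 = 0.08521 m/day.

0.0852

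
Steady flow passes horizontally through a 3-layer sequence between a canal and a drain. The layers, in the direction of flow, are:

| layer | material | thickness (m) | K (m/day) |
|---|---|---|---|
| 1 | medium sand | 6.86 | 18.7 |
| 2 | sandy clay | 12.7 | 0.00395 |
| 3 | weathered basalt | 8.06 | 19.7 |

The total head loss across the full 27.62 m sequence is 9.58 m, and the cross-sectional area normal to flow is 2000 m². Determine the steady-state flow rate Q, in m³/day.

Flow is perpendicular to layering, so the layers act in series and the equivalent K is the thickness-weighted harmonic mean.
Total thickness L = 6.86 + 12.7 + 8.06 = 27.62 m.
Σ(b_i/K_i) = 6.86/18.7 + 12.7/0.00395 + 8.06/19.7 = 3216 d.
K_eq = L / Σ(b_i/K_i) = 27.62 / 3216 = 0.008588 m/day.
Q = K_eq · A · (Δh/L) = 0.008588 × 2000 × (9.58/27.62) = 5.958 m³/day.

5.96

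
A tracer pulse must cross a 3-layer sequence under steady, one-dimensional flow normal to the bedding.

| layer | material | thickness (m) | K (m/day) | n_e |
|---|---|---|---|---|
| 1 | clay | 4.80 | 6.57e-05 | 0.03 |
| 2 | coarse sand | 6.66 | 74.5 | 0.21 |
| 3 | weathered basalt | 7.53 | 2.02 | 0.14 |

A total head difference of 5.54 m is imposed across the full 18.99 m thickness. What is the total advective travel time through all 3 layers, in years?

93.8

With flow normal to the layers, continuity requires the same specific discharge q through every layer.
Σ(b_i/K_i) = 4.80/6.57e-05 + 6.66/74.5 + 7.53/2.02 = 73063 d.
q = Δh / Σ(b_i/K_i) = 5.54 / 73063 = 7.582e-05 m/day.
In each layer the seepage velocity is v_i = q/n_i, so the layer transit time is t_i = b_i·n_i / q:
  layer 1 (clay): t_1 = 4.80 × 0.03 / 7.582e-05 = 1899 d
  layer 2 (coarse sand): t_2 = 6.66 × 0.21 / 7.582e-05 = 18445 d
  layer 3 (weathered basalt): t_3 = 7.53 × 0.14 / 7.582e-05 = 13903 d
Total t = Σ t_i = 34247 days = 93.76 years.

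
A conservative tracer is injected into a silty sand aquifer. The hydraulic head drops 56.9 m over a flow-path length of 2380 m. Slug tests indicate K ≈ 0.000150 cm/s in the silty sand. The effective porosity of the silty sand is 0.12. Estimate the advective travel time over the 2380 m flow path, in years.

252

Convert K: 0.000150 cm/s × 864 = 0.1296 m/day.
Hydraulic gradient i = Δh / L = 56.9 / 2380 = 0.02391.
Darcy flux q = K · i = 0.1296 × 0.02391 = 0.003098 m/day.
Seepage velocity v = q / n_e = 0.003098 / 0.12 = 0.02582 m/day.
Travel time t = L / v = 2380 / 0.02582 = 92176 days = 252.4 years.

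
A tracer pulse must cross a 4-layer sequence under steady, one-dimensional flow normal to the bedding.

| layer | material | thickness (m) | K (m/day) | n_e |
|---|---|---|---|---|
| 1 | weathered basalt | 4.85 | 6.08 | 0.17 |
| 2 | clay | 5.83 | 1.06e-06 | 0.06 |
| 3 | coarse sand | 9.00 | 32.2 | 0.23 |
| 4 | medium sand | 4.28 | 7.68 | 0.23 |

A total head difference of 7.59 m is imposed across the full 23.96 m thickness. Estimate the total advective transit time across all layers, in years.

8390

With flow normal to the layers, continuity requires the same specific discharge q through every layer.
Σ(b_i/K_i) = 4.85/6.08 + 5.83/1.06e-06 + 9.00/32.2 + 4.28/7.68 = 5.500e+06 d.
q = Δh / Σ(b_i/K_i) = 7.59 / 5.500e+06 = 1.380e-06 m/day.
In each layer the seepage velocity is v_i = q/n_i, so the layer transit time is t_i = b_i·n_i / q:
  layer 1 (weathered basalt): t_1 = 4.85 × 0.17 / 1.380e-06 = 5.975e+05 d
  layer 2 (clay): t_2 = 5.83 × 0.06 / 1.380e-06 = 2.535e+05 d
  layer 3 (coarse sand): t_3 = 9.00 × 0.23 / 1.380e-06 = 1.500e+06 d
  layer 4 (medium sand): t_4 = 4.28 × 0.23 / 1.380e-06 = 7.133e+05 d
Total t = Σ t_i = 3.064e+06 days = 8390 years.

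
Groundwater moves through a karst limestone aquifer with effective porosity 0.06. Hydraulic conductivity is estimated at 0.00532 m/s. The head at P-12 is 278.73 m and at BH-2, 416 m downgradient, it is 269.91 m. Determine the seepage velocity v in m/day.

162

Convert K: 0.00532 m/s × 86400 = 459.6 m/day.
Hydraulic gradient i = (278.73 − 269.91) / 416 = 8.82 / 416 = 0.02120.
Darcy flux q = K · i = 459.6 × 0.02120 = 9.745 m/day.
Seepage velocity v = q / n_e = 9.745 / 0.06 = 162.4 m/day.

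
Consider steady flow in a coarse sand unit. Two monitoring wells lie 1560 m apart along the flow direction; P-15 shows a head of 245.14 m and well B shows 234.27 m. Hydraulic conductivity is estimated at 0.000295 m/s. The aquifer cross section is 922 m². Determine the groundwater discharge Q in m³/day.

Convert K: 0.000295 m/s × 86400 = 25.49 m/day.
Hydraulic gradient i = (245.14 − 234.27) / 1560 = 10.87 / 1560 = 0.006968.
Darcy's law: Q = K · A · i = 25.49 × 922.0 × 0.006968 = 163.7 m³/day.

164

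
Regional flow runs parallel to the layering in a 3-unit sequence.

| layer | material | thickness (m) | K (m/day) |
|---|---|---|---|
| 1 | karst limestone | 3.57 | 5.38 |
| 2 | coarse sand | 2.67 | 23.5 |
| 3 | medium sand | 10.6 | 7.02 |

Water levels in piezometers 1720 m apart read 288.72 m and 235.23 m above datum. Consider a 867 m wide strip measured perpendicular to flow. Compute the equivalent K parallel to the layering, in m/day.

Flow is parallel to layering, so each bed carries its own Darcy discharge and the transmissivities add.
Σ(K_i·b_i) = 5.38×3.57 + 23.5×2.67 + 7.02×10.6 = 156.4 m²/day.
Total thickness b = 16.84 m, so K_eq = Σ(K_i·b_i)/b = 9.285 m/day.

9.29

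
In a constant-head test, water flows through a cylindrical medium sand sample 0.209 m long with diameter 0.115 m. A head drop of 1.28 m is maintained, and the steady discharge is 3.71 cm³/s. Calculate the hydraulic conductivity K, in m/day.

5.04

Cross-sectional area A = π·(d/2)² = π × (0.115/2)² = 0.01039 m².
Convert discharge: 3.71 cm³/s = 3.710e-06 m³/s.
Darcy's law rearranged: K = Q·L / (A·Δh) = 3.710e-06 × 0.209 / (0.01039 × 1.28) = 5.832e-05 m/s = 5.039 m/day.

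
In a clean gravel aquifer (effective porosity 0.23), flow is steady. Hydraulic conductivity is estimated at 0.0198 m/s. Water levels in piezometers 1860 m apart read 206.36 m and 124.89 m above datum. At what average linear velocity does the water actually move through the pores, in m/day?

Convert K: 0.0198 m/s × 86400 = 1711 m/day.
Hydraulic gradient i = (206.36 − 124.89) / 1860 = 81.47 / 1860 = 0.04380.
Darcy flux q = K · i = 1711 × 0.04380 = 74.93 m/day.
Seepage velocity v = q / n_e = 74.93 / 0.23 = 325.8 m/day.

326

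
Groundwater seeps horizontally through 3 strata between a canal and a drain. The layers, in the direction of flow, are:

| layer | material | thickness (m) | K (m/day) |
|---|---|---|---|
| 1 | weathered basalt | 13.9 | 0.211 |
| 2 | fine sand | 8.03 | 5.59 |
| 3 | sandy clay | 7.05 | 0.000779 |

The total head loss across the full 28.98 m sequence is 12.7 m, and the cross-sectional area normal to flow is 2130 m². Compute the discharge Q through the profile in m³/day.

2.97

Flow is perpendicular to layering, so the layers act in series and the equivalent K is the thickness-weighted harmonic mean.
Total thickness L = 13.9 + 8.03 + 7.05 = 28.98 m.
Σ(b_i/K_i) = 13.9/0.211 + 8.03/5.59 + 7.05/0.000779 = 9117 d.
K_eq = L / Σ(b_i/K_i) = 28.98 / 9117 = 0.003179 m/day.
Q = K_eq · A · (Δh/L) = 0.003179 × 2130 × (12.7/28.98) = 2.967 m³/day.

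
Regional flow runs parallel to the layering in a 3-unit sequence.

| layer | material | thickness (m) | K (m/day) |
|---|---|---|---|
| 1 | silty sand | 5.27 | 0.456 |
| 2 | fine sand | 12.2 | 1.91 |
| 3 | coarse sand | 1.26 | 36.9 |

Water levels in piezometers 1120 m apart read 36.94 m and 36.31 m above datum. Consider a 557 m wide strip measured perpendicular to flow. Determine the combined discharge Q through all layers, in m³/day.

Flow is parallel to layering, so each bed carries its own Darcy discharge and the transmissivities add.
Σ(K_i·b_i) = 0.456×5.27 + 1.91×12.2 + 36.9×1.26 = 72.20 m²/day.
Hydraulic gradient i = (36.94 − 36.31) / 1120 = 0.63 / 1120 = 0.0005625.
Q = Σ(K_i·b_i) · W · i = 72.20 × 557 × 0.0005625 = 22.62 m³/day.

22.6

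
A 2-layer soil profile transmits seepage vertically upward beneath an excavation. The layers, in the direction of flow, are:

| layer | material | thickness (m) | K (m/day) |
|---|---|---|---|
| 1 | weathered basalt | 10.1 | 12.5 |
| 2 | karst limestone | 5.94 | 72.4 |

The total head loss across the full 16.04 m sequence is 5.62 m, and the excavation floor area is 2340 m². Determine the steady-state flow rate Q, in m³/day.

14800

Flow is perpendicular to layering, so the layers act in series and the equivalent K is the thickness-weighted harmonic mean.
Total thickness L = 10.1 + 5.94 = 16.04 m.
Σ(b_i/K_i) = 10.1/12.5 + 5.94/72.4 = 0.8900 d.
K_eq = L / Σ(b_i/K_i) = 16.04 / 0.8900 = 18.02 m/day.
Q = K_eq · A · (Δh/L) = 18.02 × 2340 × (5.62/16.04) = 14775 m³/day.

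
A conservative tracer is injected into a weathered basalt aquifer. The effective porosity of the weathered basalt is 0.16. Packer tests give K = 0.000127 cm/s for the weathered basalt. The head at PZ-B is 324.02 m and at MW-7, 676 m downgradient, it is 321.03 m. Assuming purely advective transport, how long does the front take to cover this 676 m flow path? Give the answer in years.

Convert K: 0.000127 cm/s × 864 = 0.1097 m/day.
Hydraulic gradient i = (324.02 − 321.03) / 676 = 2.99 / 676 = 0.004423.
Darcy flux q = K · i = 0.1097 × 0.004423 = 0.0004853 m/day.
Seepage velocity v = q / n_e = 0.0004853 / 0.16 = 0.003033 m/day.
Travel time t = L / v = 676 / 0.003033 = 2.229e+05 days = 610.1 years.

610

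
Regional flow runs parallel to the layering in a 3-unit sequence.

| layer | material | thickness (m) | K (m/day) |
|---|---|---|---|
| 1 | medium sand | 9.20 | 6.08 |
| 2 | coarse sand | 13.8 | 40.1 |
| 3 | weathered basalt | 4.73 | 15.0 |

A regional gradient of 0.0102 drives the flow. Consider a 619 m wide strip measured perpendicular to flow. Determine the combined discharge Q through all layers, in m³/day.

Flow is parallel to layering, so each bed carries its own Darcy discharge and the transmissivities add.
Σ(K_i·b_i) = 6.08×9.20 + 40.1×13.8 + 15.0×4.73 = 680.3 m²/day.
Hydraulic gradient i = 0.0102.
Q = Σ(K_i·b_i) · W · i = 680.3 × 619 × 0.01020 = 4295 m³/day.

4300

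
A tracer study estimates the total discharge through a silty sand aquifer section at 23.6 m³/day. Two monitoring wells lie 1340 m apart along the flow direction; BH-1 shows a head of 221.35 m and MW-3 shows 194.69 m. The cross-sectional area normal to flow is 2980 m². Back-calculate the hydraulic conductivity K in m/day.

Hydraulic gradient i = (221.35 − 194.69) / 1340 = 26.66 / 1340 = 0.01990.
From Q = K·A·i, K = Q / (A·i) = 23.6 / (2980 × 0.01990) = 0.3981 m/day.

0.398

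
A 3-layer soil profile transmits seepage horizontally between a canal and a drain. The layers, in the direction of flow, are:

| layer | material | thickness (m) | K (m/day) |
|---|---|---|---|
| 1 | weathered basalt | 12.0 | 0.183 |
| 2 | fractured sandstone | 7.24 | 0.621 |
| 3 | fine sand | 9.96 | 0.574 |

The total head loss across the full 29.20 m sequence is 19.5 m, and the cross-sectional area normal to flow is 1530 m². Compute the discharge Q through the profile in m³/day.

315

Flow is perpendicular to layering, so the layers act in series and the equivalent K is the thickness-weighted harmonic mean.
Total thickness L = 12.0 + 7.24 + 9.96 = 29.20 m.
Σ(b_i/K_i) = 12.0/0.183 + 7.24/0.621 + 9.96/0.574 = 94.58 d.
K_eq = L / Σ(b_i/K_i) = 29.20 / 94.58 = 0.3087 m/day.
Q = K_eq · A · (Δh/L) = 0.3087 × 1530 × (19.5/29.20) = 315.4 m³/day.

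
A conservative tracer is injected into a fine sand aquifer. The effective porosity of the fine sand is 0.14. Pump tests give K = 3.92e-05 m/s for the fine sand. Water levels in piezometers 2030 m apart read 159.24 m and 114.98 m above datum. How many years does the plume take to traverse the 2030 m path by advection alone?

Convert K: 3.92e-05 m/s × 86400 = 3.387 m/day.
Hydraulic gradient i = (159.24 − 114.98) / 2030 = 44.26 / 2030 = 0.02180.
Darcy flux q = K · i = 3.387 × 0.02180 = 0.07384 m/day.
Seepage velocity v = q / n_e = 0.07384 / 0.14 = 0.5275 m/day.
Travel time t = L / v = 2030 / 0.5275 = 3849 days = 10.54 years.

10.5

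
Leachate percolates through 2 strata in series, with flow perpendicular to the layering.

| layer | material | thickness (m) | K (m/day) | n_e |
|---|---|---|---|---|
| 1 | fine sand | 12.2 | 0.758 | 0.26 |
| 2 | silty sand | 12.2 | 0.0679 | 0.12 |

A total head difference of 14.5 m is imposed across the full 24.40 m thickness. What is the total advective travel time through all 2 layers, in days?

With flow normal to the layers, continuity requires the same specific discharge q through every layer.
Σ(b_i/K_i) = 12.2/0.758 + 12.2/0.0679 = 195.8 d.
q = Δh / Σ(b_i/K_i) = 14.5 / 195.8 = 0.07407 m/day.
In each layer the seepage velocity is v_i = q/n_i, so the layer transit time is t_i = b_i·n_i / q:
  layer 1 (fine sand): t_1 = 12.2 × 0.26 / 0.07407 = 42.83 d
  layer 2 (silty sand): t_2 = 12.2 × 0.12 / 0.07407 = 19.77 d
Total t = Σ t_i = 62.59 days.

62.6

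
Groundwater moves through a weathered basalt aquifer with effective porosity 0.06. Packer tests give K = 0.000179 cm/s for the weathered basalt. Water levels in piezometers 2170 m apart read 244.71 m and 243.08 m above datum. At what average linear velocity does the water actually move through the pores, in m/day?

0.00194

Convert K: 0.000179 cm/s × 864 = 0.1547 m/day.
Hydraulic gradient i = (244.71 − 243.08) / 2170 = 1.63 / 2170 = 0.0007512.
Darcy flux q = K · i = 0.1547 × 0.0007512 = 0.0001162 m/day.
Seepage velocity v = q / n_e = 0.0001162 / 0.06 = 0.001936 m/day.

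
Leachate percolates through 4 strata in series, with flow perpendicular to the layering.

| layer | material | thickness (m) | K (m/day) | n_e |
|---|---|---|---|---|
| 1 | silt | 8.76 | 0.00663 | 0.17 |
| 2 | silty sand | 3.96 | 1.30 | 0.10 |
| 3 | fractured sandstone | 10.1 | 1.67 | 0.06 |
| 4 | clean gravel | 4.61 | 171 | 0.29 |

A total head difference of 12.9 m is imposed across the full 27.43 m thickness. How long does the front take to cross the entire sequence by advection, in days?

With flow normal to the layers, continuity requires the same specific discharge q through every layer.
Σ(b_i/K_i) = 8.76/0.00663 + 3.96/1.30 + 10.1/1.67 + 4.61/171 = 1330 d.
q = Δh / Σ(b_i/K_i) = 12.9 / 1330 = 0.009696 m/day.
In each layer the seepage velocity is v_i = q/n_i, so the layer transit time is t_i = b_i·n_i / q:
  layer 1 (silt): t_1 = 8.76 × 0.17 / 0.009696 = 153.6 d
  layer 2 (silty sand): t_2 = 3.96 × 0.10 / 0.009696 = 40.84 d
  layer 3 (fractured sandstone): t_3 = 10.1 × 0.06 / 0.009696 = 62.50 d
  layer 4 (clean gravel): t_4 = 4.61 × 0.29 / 0.009696 = 137.9 d
Total t = Σ t_i = 394.8 days.

395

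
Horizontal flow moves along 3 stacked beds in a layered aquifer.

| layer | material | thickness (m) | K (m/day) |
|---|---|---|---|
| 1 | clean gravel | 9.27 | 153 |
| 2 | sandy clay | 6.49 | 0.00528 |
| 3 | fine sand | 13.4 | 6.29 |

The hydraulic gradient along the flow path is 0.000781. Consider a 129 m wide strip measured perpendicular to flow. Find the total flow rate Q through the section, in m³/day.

151

Flow is parallel to layering, so each bed carries its own Darcy discharge and the transmissivities add.
Σ(K_i·b_i) = 153×9.27 + 0.00528×6.49 + 6.29×13.4 = 1503 m²/day.
Hydraulic gradient i = 0.000781.
Q = Σ(K_i·b_i) · W · i = 1503 × 129 × 0.0007810 = 151.4 m³/day.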